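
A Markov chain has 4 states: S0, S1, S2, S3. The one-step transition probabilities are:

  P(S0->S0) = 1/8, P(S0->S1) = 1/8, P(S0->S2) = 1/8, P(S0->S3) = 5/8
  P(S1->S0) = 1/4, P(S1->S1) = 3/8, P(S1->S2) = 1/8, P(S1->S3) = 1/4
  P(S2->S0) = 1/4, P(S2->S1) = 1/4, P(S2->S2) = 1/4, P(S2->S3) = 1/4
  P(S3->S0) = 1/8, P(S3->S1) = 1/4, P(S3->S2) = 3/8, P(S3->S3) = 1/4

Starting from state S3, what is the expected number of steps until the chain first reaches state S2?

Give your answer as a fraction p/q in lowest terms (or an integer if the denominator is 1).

Answer: 152/41

Derivation:
Let h_i = expected steps to first reach S2 from state i.
Boundary: h_S2 = 0.
First-step equations for the other states:
  h_S0 = 1 + 1/8*h_S0 + 1/8*h_S1 + 1/8*h_S2 + 5/8*h_S3
  h_S1 = 1 + 1/4*h_S0 + 3/8*h_S1 + 1/8*h_S2 + 1/4*h_S3
  h_S3 = 1 + 1/8*h_S0 + 1/4*h_S1 + 3/8*h_S2 + 1/4*h_S3

Substituting h_S2 = 0 and rearranging gives the linear system (I - Q) h = 1:
  [7/8, -1/8, -5/8] . (h_S0, h_S1, h_S3) = 1
  [-1/4, 5/8, -1/4] . (h_S0, h_S1, h_S3) = 1
  [-1/8, -1/4, 3/4] . (h_S0, h_S1, h_S3) = 1

Solving yields:
  h_S0 = 184/41
  h_S1 = 200/41
  h_S3 = 152/41

Starting state is S3, so the expected hitting time is h_S3 = 152/41.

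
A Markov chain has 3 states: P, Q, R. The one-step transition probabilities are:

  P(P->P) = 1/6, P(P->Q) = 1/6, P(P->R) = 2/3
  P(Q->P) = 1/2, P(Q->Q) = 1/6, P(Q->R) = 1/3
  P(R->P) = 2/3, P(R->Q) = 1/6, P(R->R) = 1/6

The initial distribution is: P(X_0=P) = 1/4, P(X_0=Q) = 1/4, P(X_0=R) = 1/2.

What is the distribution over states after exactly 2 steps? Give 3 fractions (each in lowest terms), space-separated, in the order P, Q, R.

Propagating the distribution step by step (d_{t+1} = d_t * P):
d_0 = (P=1/4, Q=1/4, R=1/2)
  d_1[P] = 1/4*1/6 + 1/4*1/2 + 1/2*2/3 = 1/2
  d_1[Q] = 1/4*1/6 + 1/4*1/6 + 1/2*1/6 = 1/6
  d_1[R] = 1/4*2/3 + 1/4*1/3 + 1/2*1/6 = 1/3
d_1 = (P=1/2, Q=1/6, R=1/3)
  d_2[P] = 1/2*1/6 + 1/6*1/2 + 1/3*2/3 = 7/18
  d_2[Q] = 1/2*1/6 + 1/6*1/6 + 1/3*1/6 = 1/6
  d_2[R] = 1/2*2/3 + 1/6*1/3 + 1/3*1/6 = 4/9
d_2 = (P=7/18, Q=1/6, R=4/9)

Answer: 7/18 1/6 4/9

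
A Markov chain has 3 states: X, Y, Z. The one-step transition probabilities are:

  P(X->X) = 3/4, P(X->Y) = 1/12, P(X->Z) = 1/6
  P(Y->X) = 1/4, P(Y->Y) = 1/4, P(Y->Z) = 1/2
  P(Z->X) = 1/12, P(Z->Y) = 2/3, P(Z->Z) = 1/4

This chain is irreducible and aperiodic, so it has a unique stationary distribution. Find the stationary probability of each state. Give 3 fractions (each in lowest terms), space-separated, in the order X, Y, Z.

Answer: 33/82 25/82 12/41

Derivation:
The stationary distribution satisfies pi = pi * P, i.e.:
  pi_X = 3/4*pi_X + 1/4*pi_Y + 1/12*pi_Z
  pi_Y = 1/12*pi_X + 1/4*pi_Y + 2/3*pi_Z
  pi_Z = 1/6*pi_X + 1/2*pi_Y + 1/4*pi_Z
with normalization: pi_X + pi_Y + pi_Z = 1.

Using the first 2 balance equations plus normalization, the linear system A*pi = b is:
  [-1/4, 1/4, 1/12] . pi = 0
  [1/12, -3/4, 2/3] . pi = 0
  [1, 1, 1] . pi = 1

Solving yields:
  pi_X = 33/82
  pi_Y = 25/82
  pi_Z = 12/41

Verification (pi * P):
  33/82*3/4 + 25/82*1/4 + 12/41*1/12 = 33/82 = pi_X  (ok)
  33/82*1/12 + 25/82*1/4 + 12/41*2/3 = 25/82 = pi_Y  (ok)
  33/82*1/6 + 25/82*1/2 + 12/41*1/4 = 12/41 = pi_Z  (ok)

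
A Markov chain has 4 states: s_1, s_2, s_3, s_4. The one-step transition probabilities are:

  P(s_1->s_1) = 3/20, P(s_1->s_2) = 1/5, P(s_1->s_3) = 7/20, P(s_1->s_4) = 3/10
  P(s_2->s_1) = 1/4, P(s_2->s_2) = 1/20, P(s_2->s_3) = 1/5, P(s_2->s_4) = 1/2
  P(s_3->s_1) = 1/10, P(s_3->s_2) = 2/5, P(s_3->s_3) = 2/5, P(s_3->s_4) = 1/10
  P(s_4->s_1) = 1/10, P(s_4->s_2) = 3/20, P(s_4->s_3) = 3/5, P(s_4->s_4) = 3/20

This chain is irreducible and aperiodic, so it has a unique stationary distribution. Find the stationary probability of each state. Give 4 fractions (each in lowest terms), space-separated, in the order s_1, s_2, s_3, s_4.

Answer: 1532/10795 2506/10795 4243/10795 2514/10795

Derivation:
The stationary distribution satisfies pi = pi * P, i.e.:
  pi_s_1 = 3/20*pi_s_1 + 1/4*pi_s_2 + 1/10*pi_s_3 + 1/10*pi_s_4
  pi_s_2 = 1/5*pi_s_1 + 1/20*pi_s_2 + 2/5*pi_s_3 + 3/20*pi_s_4
  pi_s_3 = 7/20*pi_s_1 + 1/5*pi_s_2 + 2/5*pi_s_3 + 3/5*pi_s_4
  pi_s_4 = 3/10*pi_s_1 + 1/2*pi_s_2 + 1/10*pi_s_3 + 3/20*pi_s_4
with normalization: pi_s_1 + pi_s_2 + pi_s_3 + pi_s_4 = 1.

Using the first 3 balance equations plus normalization, the linear system A*pi = b is:
  [-17/20, 1/4, 1/10, 1/10] . pi = 0
  [1/5, -19/20, 2/5, 3/20] . pi = 0
  [7/20, 1/5, -3/5, 3/5] . pi = 0
  [1, 1, 1, 1] . pi = 1

Solving yields:
  pi_s_1 = 1532/10795
  pi_s_2 = 2506/10795
  pi_s_3 = 4243/10795
  pi_s_4 = 2514/10795

Verification (pi * P):
  1532/10795*3/20 + 2506/10795*1/4 + 4243/10795*1/10 + 2514/10795*1/10 = 1532/10795 = pi_s_1  (ok)
  1532/10795*1/5 + 2506/10795*1/20 + 4243/10795*2/5 + 2514/10795*3/20 = 2506/10795 = pi_s_2  (ok)
  1532/10795*7/20 + 2506/10795*1/5 + 4243/10795*2/5 + 2514/10795*3/5 = 4243/10795 = pi_s_3  (ok)
  1532/10795*3/10 + 2506/10795*1/2 + 4243/10795*1/10 + 2514/10795*3/20 = 2514/10795 = pi_s_4  (ok)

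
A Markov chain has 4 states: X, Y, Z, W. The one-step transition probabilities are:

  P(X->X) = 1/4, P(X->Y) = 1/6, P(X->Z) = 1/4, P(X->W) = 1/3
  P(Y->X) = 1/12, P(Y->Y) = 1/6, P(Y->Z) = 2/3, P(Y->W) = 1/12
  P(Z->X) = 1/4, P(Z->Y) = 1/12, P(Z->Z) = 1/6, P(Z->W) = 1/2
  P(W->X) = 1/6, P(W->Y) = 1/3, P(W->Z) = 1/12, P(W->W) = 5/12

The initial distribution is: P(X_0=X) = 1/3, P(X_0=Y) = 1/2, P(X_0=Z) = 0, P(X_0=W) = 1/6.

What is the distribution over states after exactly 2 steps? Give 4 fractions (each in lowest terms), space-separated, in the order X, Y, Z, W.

Answer: 43/216 145/864 223/864 3/8

Derivation:
Propagating the distribution step by step (d_{t+1} = d_t * P):
d_0 = (X=1/3, Y=1/2, Z=0, W=1/6)
  d_1[X] = 1/3*1/4 + 1/2*1/12 + 0*1/4 + 1/6*1/6 = 11/72
  d_1[Y] = 1/3*1/6 + 1/2*1/6 + 0*1/12 + 1/6*1/3 = 7/36
  d_1[Z] = 1/3*1/4 + 1/2*2/3 + 0*1/6 + 1/6*1/12 = 31/72
  d_1[W] = 1/3*1/3 + 1/2*1/12 + 0*1/2 + 1/6*5/12 = 2/9
d_1 = (X=11/72, Y=7/36, Z=31/72, W=2/9)
  d_2[X] = 11/72*1/4 + 7/36*1/12 + 31/72*1/4 + 2/9*1/6 = 43/216
  d_2[Y] = 11/72*1/6 + 7/36*1/6 + 31/72*1/12 + 2/9*1/3 = 145/864
  d_2[Z] = 11/72*1/4 + 7/36*2/3 + 31/72*1/6 + 2/9*1/12 = 223/864
  d_2[W] = 11/72*1/3 + 7/36*1/12 + 31/72*1/2 + 2/9*5/12 = 3/8
d_2 = (X=43/216, Y=145/864, Z=223/864, W=3/8)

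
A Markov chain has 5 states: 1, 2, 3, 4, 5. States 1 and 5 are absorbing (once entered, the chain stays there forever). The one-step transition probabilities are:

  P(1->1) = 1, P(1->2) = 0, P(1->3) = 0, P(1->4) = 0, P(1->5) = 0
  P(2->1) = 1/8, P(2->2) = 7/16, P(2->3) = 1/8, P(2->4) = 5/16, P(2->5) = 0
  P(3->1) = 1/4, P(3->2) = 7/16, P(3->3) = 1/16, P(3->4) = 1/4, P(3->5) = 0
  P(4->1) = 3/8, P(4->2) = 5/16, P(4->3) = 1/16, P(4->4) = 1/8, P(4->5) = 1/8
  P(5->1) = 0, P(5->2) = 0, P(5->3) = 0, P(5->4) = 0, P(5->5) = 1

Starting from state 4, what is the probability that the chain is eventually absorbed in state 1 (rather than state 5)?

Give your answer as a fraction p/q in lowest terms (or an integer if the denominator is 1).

Answer: 483/604

Derivation:
Let a_i = P(absorbed in 1 | start in state i).
Boundary conditions: a_1 = 1, a_5 = 0.
For each transient state i, a_i = sum_j P(i->j) * a_j:
  a_2 = 1/8*a_1 + 7/16*a_2 + 1/8*a_3 + 5/16*a_4 + 0*a_5
  a_3 = 1/4*a_1 + 7/16*a_2 + 1/16*a_3 + 1/4*a_4 + 0*a_5
  a_4 = 3/8*a_1 + 5/16*a_2 + 1/16*a_3 + 1/8*a_4 + 1/8*a_5

Substituting a_1 = 1 and a_5 = 0, rearrange to (I - Q) a = r where r[i] = P(i -> 1):
  [9/16, -1/8, -5/16] . (a_2, a_3, a_4) = 1/8
  [-7/16, 15/16, -1/4] . (a_2, a_3, a_4) = 1/4
  [-5/16, -1/16, 7/8] . (a_2, a_3, a_4) = 3/8

Solving yields:
  a_2 = 521/604
  a_3 = 533/604
  a_4 = 483/604

Starting state is 4, so the absorption probability is a_4 = 483/604.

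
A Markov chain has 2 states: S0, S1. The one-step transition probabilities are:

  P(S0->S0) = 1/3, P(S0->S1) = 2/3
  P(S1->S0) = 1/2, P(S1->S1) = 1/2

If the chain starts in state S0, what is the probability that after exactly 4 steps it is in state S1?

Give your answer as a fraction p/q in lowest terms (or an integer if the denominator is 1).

Computing P^4 by repeated multiplication:
P^1 =
  S0: [1/3, 2/3]
  S1: [1/2, 1/2]
P^2 =
  S0: [4/9, 5/9]
  S1: [5/12, 7/12]
P^3 =
  S0: [23/54, 31/54]
  S1: [31/72, 41/72]
P^4 =
  S0: [139/324, 185/324]
  S1: [185/432, 247/432]

(P^4)[S0 -> S1] = 185/324

Answer: 185/324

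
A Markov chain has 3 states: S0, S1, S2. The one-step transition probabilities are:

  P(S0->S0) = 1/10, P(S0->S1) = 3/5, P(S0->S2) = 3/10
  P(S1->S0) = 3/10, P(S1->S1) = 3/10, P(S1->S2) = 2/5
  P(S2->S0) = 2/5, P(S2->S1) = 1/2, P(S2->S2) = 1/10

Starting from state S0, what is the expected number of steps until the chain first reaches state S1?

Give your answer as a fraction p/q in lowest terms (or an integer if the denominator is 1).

Answer: 40/23

Derivation:
Let h_i = expected steps to first reach S1 from state i.
Boundary: h_S1 = 0.
First-step equations for the other states:
  h_S0 = 1 + 1/10*h_S0 + 3/5*h_S1 + 3/10*h_S2
  h_S2 = 1 + 2/5*h_S0 + 1/2*h_S1 + 1/10*h_S2

Substituting h_S1 = 0 and rearranging gives the linear system (I - Q) h = 1:
  [9/10, -3/10] . (h_S0, h_S2) = 1
  [-2/5, 9/10] . (h_S0, h_S2) = 1

Solving yields:
  h_S0 = 40/23
  h_S2 = 130/69

Starting state is S0, so the expected hitting time is h_S0 = 40/23.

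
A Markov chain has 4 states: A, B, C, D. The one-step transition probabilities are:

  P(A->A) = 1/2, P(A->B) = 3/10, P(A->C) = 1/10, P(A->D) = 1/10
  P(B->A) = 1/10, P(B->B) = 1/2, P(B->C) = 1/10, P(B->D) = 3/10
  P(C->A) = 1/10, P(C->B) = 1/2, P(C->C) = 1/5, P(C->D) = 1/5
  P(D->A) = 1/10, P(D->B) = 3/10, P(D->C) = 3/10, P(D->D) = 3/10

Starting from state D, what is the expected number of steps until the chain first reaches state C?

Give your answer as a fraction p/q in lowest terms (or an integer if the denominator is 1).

Let h_i = expected steps to first reach C from state i.
Boundary: h_C = 0.
First-step equations for the other states:
  h_A = 1 + 1/2*h_A + 3/10*h_B + 1/10*h_C + 1/10*h_D
  h_B = 1 + 1/10*h_A + 1/2*h_B + 1/10*h_C + 3/10*h_D
  h_D = 1 + 1/10*h_A + 3/10*h_B + 3/10*h_C + 3/10*h_D

Substituting h_C = 0 and rearranging gives the linear system (I - Q) h = 1:
  [1/2, -3/10, -1/10] . (h_A, h_B, h_D) = 1
  [-1/10, 1/2, -3/10] . (h_A, h_B, h_D) = 1
  [-1/10, -3/10, 7/10] . (h_A, h_B, h_D) = 1

Solving yields:
  h_A = 160/23
  h_B = 150/23
  h_D = 120/23

Starting state is D, so the expected hitting time is h_D = 120/23.

Answer: 120/23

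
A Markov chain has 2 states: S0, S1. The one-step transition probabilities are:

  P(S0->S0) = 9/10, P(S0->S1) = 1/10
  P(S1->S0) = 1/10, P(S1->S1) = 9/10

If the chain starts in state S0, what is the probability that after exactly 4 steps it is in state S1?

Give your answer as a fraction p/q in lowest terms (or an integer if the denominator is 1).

Computing P^4 by repeated multiplication:
P^1 =
  S0: [9/10, 1/10]
  S1: [1/10, 9/10]
P^2 =
  S0: [41/50, 9/50]
  S1: [9/50, 41/50]
P^3 =
  S0: [189/250, 61/250]
  S1: [61/250, 189/250]
P^4 =
  S0: [881/1250, 369/1250]
  S1: [369/1250, 881/1250]

(P^4)[S0 -> S1] = 369/1250

Answer: 369/1250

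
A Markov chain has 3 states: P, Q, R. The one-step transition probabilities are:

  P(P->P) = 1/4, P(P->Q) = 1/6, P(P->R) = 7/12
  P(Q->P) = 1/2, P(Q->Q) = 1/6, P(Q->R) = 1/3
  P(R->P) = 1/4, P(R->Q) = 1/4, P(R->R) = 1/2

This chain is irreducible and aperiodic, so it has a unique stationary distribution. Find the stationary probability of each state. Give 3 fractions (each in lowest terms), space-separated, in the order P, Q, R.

Answer: 16/53 11/53 26/53

Derivation:
The stationary distribution satisfies pi = pi * P, i.e.:
  pi_P = 1/4*pi_P + 1/2*pi_Q + 1/4*pi_R
  pi_Q = 1/6*pi_P + 1/6*pi_Q + 1/4*pi_R
  pi_R = 7/12*pi_P + 1/3*pi_Q + 1/2*pi_R
with normalization: pi_P + pi_Q + pi_R = 1.

Using the first 2 balance equations plus normalization, the linear system A*pi = b is:
  [-3/4, 1/2, 1/4] . pi = 0
  [1/6, -5/6, 1/4] . pi = 0
  [1, 1, 1] . pi = 1

Solving yields:
  pi_P = 16/53
  pi_Q = 11/53
  pi_R = 26/53

Verification (pi * P):
  16/53*1/4 + 11/53*1/2 + 26/53*1/4 = 16/53 = pi_P  (ok)
  16/53*1/6 + 11/53*1/6 + 26/53*1/4 = 11/53 = pi_Q  (ok)
  16/53*7/12 + 11/53*1/3 + 26/53*1/2 = 26/53 = pi_R  (ok)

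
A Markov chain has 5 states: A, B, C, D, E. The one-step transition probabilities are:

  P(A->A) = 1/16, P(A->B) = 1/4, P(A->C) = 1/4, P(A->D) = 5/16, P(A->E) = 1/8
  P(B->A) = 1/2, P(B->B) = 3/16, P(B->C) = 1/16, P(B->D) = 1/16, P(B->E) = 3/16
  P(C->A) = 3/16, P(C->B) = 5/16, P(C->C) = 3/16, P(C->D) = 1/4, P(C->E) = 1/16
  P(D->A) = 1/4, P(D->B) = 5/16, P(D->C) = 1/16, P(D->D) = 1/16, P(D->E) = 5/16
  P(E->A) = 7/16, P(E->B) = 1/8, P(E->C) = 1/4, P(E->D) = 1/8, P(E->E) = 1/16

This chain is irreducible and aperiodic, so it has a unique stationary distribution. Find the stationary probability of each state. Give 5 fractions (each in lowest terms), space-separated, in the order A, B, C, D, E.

The stationary distribution satisfies pi = pi * P, i.e.:
  pi_A = 1/16*pi_A + 1/2*pi_B + 3/16*pi_C + 1/4*pi_D + 7/16*pi_E
  pi_B = 1/4*pi_A + 3/16*pi_B + 5/16*pi_C + 5/16*pi_D + 1/8*pi_E
  pi_C = 1/4*pi_A + 1/16*pi_B + 3/16*pi_C + 1/16*pi_D + 1/4*pi_E
  pi_D = 5/16*pi_A + 1/16*pi_B + 1/4*pi_C + 1/16*pi_D + 1/8*pi_E
  pi_E = 1/8*pi_A + 3/16*pi_B + 1/16*pi_C + 5/16*pi_D + 1/16*pi_E
with normalization: pi_A + pi_B + pi_C + pi_D + pi_E = 1.

Using the first 4 balance equations plus normalization, the linear system A*pi = b is:
  [-15/16, 1/2, 3/16, 1/4, 7/16] . pi = 0
  [1/4, -13/16, 5/16, 5/16, 1/8] . pi = 0
  [1/4, 1/16, -13/16, 1/16, 1/4] . pi = 0
  [5/16, 1/16, 1/4, -15/16, 1/8] . pi = 0
  [1, 1, 1, 1, 1] . pi = 1

Solving yields:
  pi_A = 14143/51263
  pi_B = 12153/51263
  pi_C = 8365/51263
  pi_D = 8796/51263
  pi_E = 7806/51263

Verification (pi * P):
  14143/51263*1/16 + 12153/51263*1/2 + 8365/51263*3/16 + 8796/51263*1/4 + 7806/51263*7/16 = 14143/51263 = pi_A  (ok)
  14143/51263*1/4 + 12153/51263*3/16 + 8365/51263*5/16 + 8796/51263*5/16 + 7806/51263*1/8 = 12153/51263 = pi_B  (ok)
  14143/51263*1/4 + 12153/51263*1/16 + 8365/51263*3/16 + 8796/51263*1/16 + 7806/51263*1/4 = 8365/51263 = pi_C  (ok)
  14143/51263*5/16 + 12153/51263*1/16 + 8365/51263*1/4 + 8796/51263*1/16 + 7806/51263*1/8 = 8796/51263 = pi_D  (ok)
  14143/51263*1/8 + 12153/51263*3/16 + 8365/51263*1/16 + 8796/51263*5/16 + 7806/51263*1/16 = 7806/51263 = pi_E  (ok)

Answer: 14143/51263 12153/51263 8365/51263 8796/51263 7806/51263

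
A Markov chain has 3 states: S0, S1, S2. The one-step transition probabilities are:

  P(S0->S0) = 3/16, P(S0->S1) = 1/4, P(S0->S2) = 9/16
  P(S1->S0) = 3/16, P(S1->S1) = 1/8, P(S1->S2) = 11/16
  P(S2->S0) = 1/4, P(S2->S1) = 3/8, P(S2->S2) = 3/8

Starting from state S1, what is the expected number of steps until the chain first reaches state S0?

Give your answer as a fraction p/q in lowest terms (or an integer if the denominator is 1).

Answer: 168/37

Derivation:
Let h_i = expected steps to first reach S0 from state i.
Boundary: h_S0 = 0.
First-step equations for the other states:
  h_S1 = 1 + 3/16*h_S0 + 1/8*h_S1 + 11/16*h_S2
  h_S2 = 1 + 1/4*h_S0 + 3/8*h_S1 + 3/8*h_S2

Substituting h_S0 = 0 and rearranging gives the linear system (I - Q) h = 1:
  [7/8, -11/16] . (h_S1, h_S2) = 1
  [-3/8, 5/8] . (h_S1, h_S2) = 1

Solving yields:
  h_S1 = 168/37
  h_S2 = 160/37

Starting state is S1, so the expected hitting time is h_S1 = 168/37.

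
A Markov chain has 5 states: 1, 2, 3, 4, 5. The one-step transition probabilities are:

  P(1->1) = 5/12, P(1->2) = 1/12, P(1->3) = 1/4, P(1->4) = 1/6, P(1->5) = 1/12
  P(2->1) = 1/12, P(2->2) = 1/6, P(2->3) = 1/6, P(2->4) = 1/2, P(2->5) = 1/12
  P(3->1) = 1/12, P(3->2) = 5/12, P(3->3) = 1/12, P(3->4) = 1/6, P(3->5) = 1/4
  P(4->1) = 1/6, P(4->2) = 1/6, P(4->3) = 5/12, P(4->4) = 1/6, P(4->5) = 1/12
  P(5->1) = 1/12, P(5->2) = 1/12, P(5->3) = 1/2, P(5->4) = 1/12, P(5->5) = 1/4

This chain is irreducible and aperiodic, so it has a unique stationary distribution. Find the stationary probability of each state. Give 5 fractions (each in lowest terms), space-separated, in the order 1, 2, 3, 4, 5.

The stationary distribution satisfies pi = pi * P, i.e.:
  pi_1 = 5/12*pi_1 + 1/12*pi_2 + 1/12*pi_3 + 1/6*pi_4 + 1/12*pi_5
  pi_2 = 1/12*pi_1 + 1/6*pi_2 + 5/12*pi_3 + 1/6*pi_4 + 1/12*pi_5
  pi_3 = 1/4*pi_1 + 1/6*pi_2 + 1/12*pi_3 + 5/12*pi_4 + 1/2*pi_5
  pi_4 = 1/6*pi_1 + 1/2*pi_2 + 1/6*pi_3 + 1/6*pi_4 + 1/12*pi_5
  pi_5 = 1/12*pi_1 + 1/12*pi_2 + 1/4*pi_3 + 1/12*pi_4 + 1/4*pi_5
with normalization: pi_1 + pi_2 + pi_3 + pi_4 + pi_5 = 1.

Using the first 4 balance equations plus normalization, the linear system A*pi = b is:
  [-7/12, 1/12, 1/12, 1/6, 1/12] . pi = 0
  [1/12, -5/6, 5/12, 1/6, 1/12] . pi = 0
  [1/4, 1/6, -11/12, 5/12, 1/2] . pi = 0
  [1/6, 1/2, 1/6, -5/6, 1/12] . pi = 0
  [1, 1, 1, 1, 1] . pi = 1

Solving yields:
  pi_1 = 2653/17354
  pi_2 = 1798/8677
  pi_3 = 4583/17354
  pi_4 = 1935/8677
  pi_5 = 1326/8677

Verification (pi * P):
  2653/17354*5/12 + 1798/8677*1/12 + 4583/17354*1/12 + 1935/8677*1/6 + 1326/8677*1/12 = 2653/17354 = pi_1  (ok)
  2653/17354*1/12 + 1798/8677*1/6 + 4583/17354*5/12 + 1935/8677*1/6 + 1326/8677*1/12 = 1798/8677 = pi_2  (ok)
  2653/17354*1/4 + 1798/8677*1/6 + 4583/17354*1/12 + 1935/8677*5/12 + 1326/8677*1/2 = 4583/17354 = pi_3  (ok)
  2653/17354*1/6 + 1798/8677*1/2 + 4583/17354*1/6 + 1935/8677*1/6 + 1326/8677*1/12 = 1935/8677 = pi_4  (ok)
  2653/17354*1/12 + 1798/8677*1/12 + 4583/17354*1/4 + 1935/8677*1/12 + 1326/8677*1/4 = 1326/8677 = pi_5  (ok)

Answer: 2653/17354 1798/8677 4583/17354 1935/8677 1326/8677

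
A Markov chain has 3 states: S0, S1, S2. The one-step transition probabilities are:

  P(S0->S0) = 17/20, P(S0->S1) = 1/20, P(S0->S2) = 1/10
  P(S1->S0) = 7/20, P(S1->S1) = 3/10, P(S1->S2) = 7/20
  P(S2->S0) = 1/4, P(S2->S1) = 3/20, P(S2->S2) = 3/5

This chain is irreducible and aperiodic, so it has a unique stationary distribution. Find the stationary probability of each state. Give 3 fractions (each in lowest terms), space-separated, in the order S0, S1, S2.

The stationary distribution satisfies pi = pi * P, i.e.:
  pi_S0 = 17/20*pi_S0 + 7/20*pi_S1 + 1/4*pi_S2
  pi_S1 = 1/20*pi_S0 + 3/10*pi_S1 + 3/20*pi_S2
  pi_S2 = 1/10*pi_S0 + 7/20*pi_S1 + 3/5*pi_S2
with normalization: pi_S0 + pi_S1 + pi_S2 = 1.

Using the first 2 balance equations plus normalization, the linear system A*pi = b is:
  [-3/20, 7/20, 1/4] . pi = 0
  [1/20, -7/10, 3/20] . pi = 0
  [1, 1, 1] . pi = 1

Solving yields:
  pi_S0 = 13/20
  pi_S1 = 1/10
  pi_S2 = 1/4

Verification (pi * P):
  13/20*17/20 + 1/10*7/20 + 1/4*1/4 = 13/20 = pi_S0  (ok)
  13/20*1/20 + 1/10*3/10 + 1/4*3/20 = 1/10 = pi_S1  (ok)
  13/20*1/10 + 1/10*7/20 + 1/4*3/5 = 1/4 = pi_S2  (ok)

Answer: 13/20 1/10 1/4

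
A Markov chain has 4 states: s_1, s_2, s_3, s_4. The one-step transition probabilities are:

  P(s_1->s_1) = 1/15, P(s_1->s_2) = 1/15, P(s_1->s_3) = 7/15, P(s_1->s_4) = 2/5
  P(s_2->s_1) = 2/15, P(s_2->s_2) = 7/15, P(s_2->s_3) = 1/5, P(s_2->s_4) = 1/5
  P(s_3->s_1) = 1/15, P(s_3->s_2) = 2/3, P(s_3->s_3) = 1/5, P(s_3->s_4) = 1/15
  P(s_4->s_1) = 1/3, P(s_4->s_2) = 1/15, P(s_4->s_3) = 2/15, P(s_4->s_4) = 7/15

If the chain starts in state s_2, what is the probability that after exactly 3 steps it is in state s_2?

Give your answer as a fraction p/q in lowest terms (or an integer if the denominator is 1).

Answer: 131/375

Derivation:
Computing P^3 by repeated multiplication:
P^1 =
  s_1: [1/15, 1/15, 7/15, 2/5]
  s_2: [2/15, 7/15, 1/5, 1/5]
  s_3: [1/15, 2/3, 1/5, 1/15]
  s_4: [1/3, 1/15, 2/15, 7/15]
P^2 =
  s_1: [8/45, 28/75, 43/225, 58/225]
  s_2: [34/225, 28/75, 2/9, 19/75]
  s_3: [29/225, 34/75, 16/75, 46/225]
  s_4: [44/225, 13/75, 58/225, 28/75]
P^3 =
  s_1: [541/3375, 124/375, 259/1125, 941/3375]
  s_2: [179/1125, 131/375, 754/3375, 181/675]
  s_3: [511/3375, 47/125, 149/675, 34/135]
  s_4: [8/45, 109/375, 767/3375, 1027/3375]

(P^3)[s_2 -> s_2] = 131/375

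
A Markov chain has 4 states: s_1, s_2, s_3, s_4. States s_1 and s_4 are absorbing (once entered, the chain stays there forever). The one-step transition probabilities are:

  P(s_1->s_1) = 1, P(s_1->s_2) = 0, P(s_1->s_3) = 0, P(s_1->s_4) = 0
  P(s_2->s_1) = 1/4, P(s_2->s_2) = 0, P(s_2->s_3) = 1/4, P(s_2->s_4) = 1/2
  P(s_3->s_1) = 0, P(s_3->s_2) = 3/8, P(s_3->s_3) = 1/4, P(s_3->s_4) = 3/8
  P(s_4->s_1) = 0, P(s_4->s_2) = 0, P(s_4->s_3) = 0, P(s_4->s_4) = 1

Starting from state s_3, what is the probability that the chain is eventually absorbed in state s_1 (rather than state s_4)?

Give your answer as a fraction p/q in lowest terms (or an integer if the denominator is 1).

Let a_i = P(absorbed in s_1 | start in state i).
Boundary conditions: a_s_1 = 1, a_s_4 = 0.
For each transient state i, a_i = sum_j P(i->j) * a_j:
  a_s_2 = 1/4*a_s_1 + 0*a_s_2 + 1/4*a_s_3 + 1/2*a_s_4
  a_s_3 = 0*a_s_1 + 3/8*a_s_2 + 1/4*a_s_3 + 3/8*a_s_4

Substituting a_s_1 = 1 and a_s_4 = 0, rearrange to (I - Q) a = r where r[i] = P(i -> s_1):
  [1, -1/4] . (a_s_2, a_s_3) = 1/4
  [-3/8, 3/4] . (a_s_2, a_s_3) = 0

Solving yields:
  a_s_2 = 2/7
  a_s_3 = 1/7

Starting state is s_3, so the absorption probability is a_s_3 = 1/7.

Answer: 1/7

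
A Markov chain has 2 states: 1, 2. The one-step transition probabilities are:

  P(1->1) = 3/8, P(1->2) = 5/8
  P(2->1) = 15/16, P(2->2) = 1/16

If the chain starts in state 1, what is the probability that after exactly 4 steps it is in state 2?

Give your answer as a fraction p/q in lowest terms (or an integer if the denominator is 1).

Answer: 11795/32768

Derivation:
Computing P^4 by repeated multiplication:
P^1 =
  1: [3/8, 5/8]
  2: [15/16, 1/16]
P^2 =
  1: [93/128, 35/128]
  2: [105/256, 151/256]
P^3 =
  1: [1083/2048, 965/2048]
  2: [2895/4096, 1201/4096]
P^4 =
  1: [20973/32768, 11795/32768]
  2: [35385/65536, 30151/65536]

(P^4)[1 -> 2] = 11795/32768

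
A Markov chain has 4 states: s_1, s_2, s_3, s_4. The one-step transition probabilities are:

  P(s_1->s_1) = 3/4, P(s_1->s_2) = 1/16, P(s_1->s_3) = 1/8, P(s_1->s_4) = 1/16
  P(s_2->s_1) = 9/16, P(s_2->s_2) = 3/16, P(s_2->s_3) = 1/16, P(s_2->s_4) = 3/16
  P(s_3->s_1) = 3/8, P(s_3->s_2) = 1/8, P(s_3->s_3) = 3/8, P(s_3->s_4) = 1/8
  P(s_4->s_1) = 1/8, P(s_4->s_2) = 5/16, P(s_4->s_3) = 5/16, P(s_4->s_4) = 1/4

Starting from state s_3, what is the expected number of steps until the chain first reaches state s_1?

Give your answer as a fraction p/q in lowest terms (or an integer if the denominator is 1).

Let h_i = expected steps to first reach s_1 from state i.
Boundary: h_s_1 = 0.
First-step equations for the other states:
  h_s_2 = 1 + 9/16*h_s_1 + 3/16*h_s_2 + 1/16*h_s_3 + 3/16*h_s_4
  h_s_3 = 1 + 3/8*h_s_1 + 1/8*h_s_2 + 3/8*h_s_3 + 1/8*h_s_4
  h_s_4 = 1 + 1/8*h_s_1 + 5/16*h_s_2 + 5/16*h_s_3 + 1/4*h_s_4

Substituting h_s_1 = 0 and rearranging gives the linear system (I - Q) h = 1:
  [13/16, -1/16, -3/16] . (h_s_2, h_s_3, h_s_4) = 1
  [-1/8, 5/8, -1/8] . (h_s_2, h_s_3, h_s_4) = 1
  [-5/16, -5/16, 3/4] . (h_s_2, h_s_3, h_s_4) = 1

Solving yields:
  h_s_2 = 169/76
  h_s_3 = 207/76
  h_s_4 = 129/38

Starting state is s_3, so the expected hitting time is h_s_3 = 207/76.

Answer: 207/76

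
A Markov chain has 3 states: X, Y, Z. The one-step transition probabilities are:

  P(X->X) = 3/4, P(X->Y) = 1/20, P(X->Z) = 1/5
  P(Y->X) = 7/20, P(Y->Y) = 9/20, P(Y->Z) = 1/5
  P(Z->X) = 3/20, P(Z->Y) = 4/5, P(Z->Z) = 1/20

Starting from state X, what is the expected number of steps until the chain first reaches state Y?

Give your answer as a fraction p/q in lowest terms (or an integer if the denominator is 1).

Let h_i = expected steps to first reach Y from state i.
Boundary: h_Y = 0.
First-step equations for the other states:
  h_X = 1 + 3/4*h_X + 1/20*h_Y + 1/5*h_Z
  h_Z = 1 + 3/20*h_X + 4/5*h_Y + 1/20*h_Z

Substituting h_Y = 0 and rearranging gives the linear system (I - Q) h = 1:
  [1/4, -1/5] . (h_X, h_Z) = 1
  [-3/20, 19/20] . (h_X, h_Z) = 1

Solving yields:
  h_X = 460/83
  h_Z = 160/83

Starting state is X, so the expected hitting time is h_X = 460/83.

Answer: 460/83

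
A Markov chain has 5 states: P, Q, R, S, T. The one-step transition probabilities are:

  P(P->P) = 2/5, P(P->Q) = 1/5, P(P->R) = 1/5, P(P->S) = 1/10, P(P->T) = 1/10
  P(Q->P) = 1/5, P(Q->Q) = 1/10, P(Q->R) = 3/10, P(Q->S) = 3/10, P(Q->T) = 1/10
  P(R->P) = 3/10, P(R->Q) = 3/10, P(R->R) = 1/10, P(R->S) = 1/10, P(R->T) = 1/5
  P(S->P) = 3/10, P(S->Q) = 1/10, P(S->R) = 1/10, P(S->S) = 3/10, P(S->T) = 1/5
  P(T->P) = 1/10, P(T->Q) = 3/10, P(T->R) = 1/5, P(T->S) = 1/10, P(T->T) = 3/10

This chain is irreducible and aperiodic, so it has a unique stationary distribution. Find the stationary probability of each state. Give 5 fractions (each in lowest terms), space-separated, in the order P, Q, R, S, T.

The stationary distribution satisfies pi = pi * P, i.e.:
  pi_P = 2/5*pi_P + 1/5*pi_Q + 3/10*pi_R + 3/10*pi_S + 1/10*pi_T
  pi_Q = 1/5*pi_P + 1/10*pi_Q + 3/10*pi_R + 1/10*pi_S + 3/10*pi_T
  pi_R = 1/5*pi_P + 3/10*pi_Q + 1/10*pi_R + 1/10*pi_S + 1/5*pi_T
  pi_S = 1/10*pi_P + 3/10*pi_Q + 1/10*pi_R + 3/10*pi_S + 1/10*pi_T
  pi_T = 1/10*pi_P + 1/10*pi_Q + 1/5*pi_R + 1/5*pi_S + 3/10*pi_T
with normalization: pi_P + pi_Q + pi_R + pi_S + pi_T = 1.

Using the first 4 balance equations plus normalization, the linear system A*pi = b is:
  [-3/5, 1/5, 3/10, 3/10, 1/10] . pi = 0
  [1/5, -9/10, 3/10, 1/10, 3/10] . pi = 0
  [1/5, 3/10, -9/10, 1/10, 1/5] . pi = 0
  [1/10, 3/10, 1/10, -7/10, 1/10] . pi = 0
  [1, 1, 1, 1, 1] . pi = 1

Solving yields:
  pi_P = 29/106
  pi_Q = 21/106
  pi_R = 39/212
  pi_S = 37/212
  pi_T = 9/53

Verification (pi * P):
  29/106*2/5 + 21/106*1/5 + 39/212*3/10 + 37/212*3/10 + 9/53*1/10 = 29/106 = pi_P  (ok)
  29/106*1/5 + 21/106*1/10 + 39/212*3/10 + 37/212*1/10 + 9/53*3/10 = 21/106 = pi_Q  (ok)
  29/106*1/5 + 21/106*3/10 + 39/212*1/10 + 37/212*1/10 + 9/53*1/5 = 39/212 = pi_R  (ok)
  29/106*1/10 + 21/106*3/10 + 39/212*1/10 + 37/212*3/10 + 9/53*1/10 = 37/212 = pi_S  (ok)
  29/106*1/10 + 21/106*1/10 + 39/212*1/5 + 37/212*1/5 + 9/53*3/10 = 9/53 = pi_T  (ok)

Answer: 29/106 21/106 39/212 37/212 9/53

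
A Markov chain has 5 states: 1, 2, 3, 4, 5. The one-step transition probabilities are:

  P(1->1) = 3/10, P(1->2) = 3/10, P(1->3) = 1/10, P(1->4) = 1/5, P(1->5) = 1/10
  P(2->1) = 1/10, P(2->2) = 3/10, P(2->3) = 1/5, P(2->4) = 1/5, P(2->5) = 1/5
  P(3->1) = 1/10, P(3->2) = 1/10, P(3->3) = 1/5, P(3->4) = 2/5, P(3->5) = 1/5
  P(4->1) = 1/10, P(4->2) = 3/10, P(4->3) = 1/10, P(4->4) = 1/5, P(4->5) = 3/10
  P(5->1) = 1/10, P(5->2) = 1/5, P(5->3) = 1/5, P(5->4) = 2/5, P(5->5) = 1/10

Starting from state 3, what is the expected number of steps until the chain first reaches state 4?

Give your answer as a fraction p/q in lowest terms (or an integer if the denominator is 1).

Answer: 704/239

Derivation:
Let h_i = expected steps to first reach 4 from state i.
Boundary: h_4 = 0.
First-step equations for the other states:
  h_1 = 1 + 3/10*h_1 + 3/10*h_2 + 1/10*h_3 + 1/5*h_4 + 1/10*h_5
  h_2 = 1 + 1/10*h_1 + 3/10*h_2 + 1/5*h_3 + 1/5*h_4 + 1/5*h_5
  h_3 = 1 + 1/10*h_1 + 1/10*h_2 + 1/5*h_3 + 2/5*h_4 + 1/5*h_5
  h_5 = 1 + 1/10*h_1 + 1/5*h_2 + 1/5*h_3 + 2/5*h_4 + 1/10*h_5

Substituting h_4 = 0 and rearranging gives the linear system (I - Q) h = 1:
  [7/10, -3/10, -1/10, -1/10] . (h_1, h_2, h_3, h_5) = 1
  [-1/10, 7/10, -1/5, -1/5] . (h_1, h_2, h_3, h_5) = 1
  [-1/10, -1/10, 4/5, -1/5] . (h_1, h_2, h_3, h_5) = 1
  [-1/10, -1/5, -1/5, 9/10] . (h_1, h_2, h_3, h_5) = 1

Solving yields:
  h_1 = 922/239
  h_2 = 880/239
  h_3 = 704/239
  h_5 = 720/239

Starting state is 3, so the expected hitting time is h_3 = 704/239.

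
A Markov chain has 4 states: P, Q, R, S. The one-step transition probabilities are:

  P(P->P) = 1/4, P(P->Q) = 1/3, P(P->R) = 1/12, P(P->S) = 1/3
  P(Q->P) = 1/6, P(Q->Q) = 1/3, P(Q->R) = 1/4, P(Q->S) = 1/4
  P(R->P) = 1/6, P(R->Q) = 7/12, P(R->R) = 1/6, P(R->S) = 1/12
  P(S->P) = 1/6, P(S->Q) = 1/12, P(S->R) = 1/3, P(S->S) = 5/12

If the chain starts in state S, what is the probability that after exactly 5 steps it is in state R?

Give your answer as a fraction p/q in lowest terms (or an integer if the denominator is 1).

Answer: 18565/82944

Derivation:
Computing P^5 by repeated multiplication:
P^1 =
  P: [1/4, 1/3, 1/12, 1/3]
  Q: [1/6, 1/3, 1/4, 1/4]
  R: [1/6, 7/12, 1/6, 1/12]
  S: [1/6, 1/12, 1/3, 5/12]
P^2 =
  P: [3/16, 13/48, 11/48, 5/16]
  Q: [13/72, 1/3, 2/9, 19/72]
  R: [13/72, 17/48, 31/144, 1/4]
  S: [13/72, 5/16, 11/48, 5/18]
P^3 =
  P: [35/192, 5/16, 65/288, 161/576]
  Q: [157/864, 31/96, 193/864, 235/864]
  R: [157/864, 187/576, 385/1728, 13/48]
  S: [157/864, 185/576, 43/192, 59/216]
P^4 =
  P: [419/2304, 737/2304, 1549/6912, 1895/6912]
  Q: [1885/10368, 185/576, 145/648, 2833/10368]
  R: [1885/10368, 2221/6912, 4639/20736, 59/216]
  S: [1885/10368, 2219/6912, 1547/6912, 1417/5184]
P^5 =
  P: [5027/27648, 4435/13824, 2321/10368, 22685/82944]
  Q: [22621/124416, 493/1536, 27847/124416, 34015/124416]
  R: [22621/124416, 26623/82944, 55693/248832, 5669/20736]
  S: [22621/124416, 26621/82944, 18565/82944, 1063/3888]

(P^5)[S -> R] = 18565/82944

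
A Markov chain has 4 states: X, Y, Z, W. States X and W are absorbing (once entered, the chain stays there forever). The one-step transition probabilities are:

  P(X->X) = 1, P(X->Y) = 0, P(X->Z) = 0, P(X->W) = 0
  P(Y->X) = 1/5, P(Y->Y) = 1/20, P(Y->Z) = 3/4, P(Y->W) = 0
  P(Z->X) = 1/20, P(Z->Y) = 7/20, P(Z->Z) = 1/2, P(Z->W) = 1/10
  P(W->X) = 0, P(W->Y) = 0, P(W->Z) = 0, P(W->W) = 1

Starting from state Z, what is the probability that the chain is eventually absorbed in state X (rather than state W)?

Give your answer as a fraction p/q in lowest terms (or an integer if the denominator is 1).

Let a_i = P(absorbed in X | start in state i).
Boundary conditions: a_X = 1, a_W = 0.
For each transient state i, a_i = sum_j P(i->j) * a_j:
  a_Y = 1/5*a_X + 1/20*a_Y + 3/4*a_Z + 0*a_W
  a_Z = 1/20*a_X + 7/20*a_Y + 1/2*a_Z + 1/10*a_W

Substituting a_X = 1 and a_W = 0, rearrange to (I - Q) a = r where r[i] = P(i -> X):
  [19/20, -3/4] . (a_Y, a_Z) = 1/5
  [-7/20, 1/2] . (a_Y, a_Z) = 1/20

Solving yields:
  a_Y = 11/17
  a_Z = 47/85

Starting state is Z, so the absorption probability is a_Z = 47/85.

Answer: 47/85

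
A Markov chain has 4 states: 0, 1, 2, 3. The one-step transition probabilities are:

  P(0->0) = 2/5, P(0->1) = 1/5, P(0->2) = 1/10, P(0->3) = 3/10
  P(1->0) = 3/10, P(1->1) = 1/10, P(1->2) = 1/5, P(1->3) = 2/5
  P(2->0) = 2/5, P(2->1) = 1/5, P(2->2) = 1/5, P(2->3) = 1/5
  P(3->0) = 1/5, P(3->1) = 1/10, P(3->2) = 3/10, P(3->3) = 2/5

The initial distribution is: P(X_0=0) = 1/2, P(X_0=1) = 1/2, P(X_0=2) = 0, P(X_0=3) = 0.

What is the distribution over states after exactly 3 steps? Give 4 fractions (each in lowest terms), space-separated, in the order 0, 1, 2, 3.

Answer: 159/500 303/2000 101/500 657/2000

Derivation:
Propagating the distribution step by step (d_{t+1} = d_t * P):
d_0 = (0=1/2, 1=1/2, 2=0, 3=0)
  d_1[0] = 1/2*2/5 + 1/2*3/10 + 0*2/5 + 0*1/5 = 7/20
  d_1[1] = 1/2*1/5 + 1/2*1/10 + 0*1/5 + 0*1/10 = 3/20
  d_1[2] = 1/2*1/10 + 1/2*1/5 + 0*1/5 + 0*3/10 = 3/20
  d_1[3] = 1/2*3/10 + 1/2*2/5 + 0*1/5 + 0*2/5 = 7/20
d_1 = (0=7/20, 1=3/20, 2=3/20, 3=7/20)
  d_2[0] = 7/20*2/5 + 3/20*3/10 + 3/20*2/5 + 7/20*1/5 = 63/200
  d_2[1] = 7/20*1/5 + 3/20*1/10 + 3/20*1/5 + 7/20*1/10 = 3/20
  d_2[2] = 7/20*1/10 + 3/20*1/5 + 3/20*1/5 + 7/20*3/10 = 1/5
  d_2[3] = 7/20*3/10 + 3/20*2/5 + 3/20*1/5 + 7/20*2/5 = 67/200
d_2 = (0=63/200, 1=3/20, 2=1/5, 3=67/200)
  d_3[0] = 63/200*2/5 + 3/20*3/10 + 1/5*2/5 + 67/200*1/5 = 159/500
  d_3[1] = 63/200*1/5 + 3/20*1/10 + 1/5*1/5 + 67/200*1/10 = 303/2000
  d_3[2] = 63/200*1/10 + 3/20*1/5 + 1/5*1/5 + 67/200*3/10 = 101/500
  d_3[3] = 63/200*3/10 + 3/20*2/5 + 1/5*1/5 + 67/200*2/5 = 657/2000
d_3 = (0=159/500, 1=303/2000, 2=101/500, 3=657/2000)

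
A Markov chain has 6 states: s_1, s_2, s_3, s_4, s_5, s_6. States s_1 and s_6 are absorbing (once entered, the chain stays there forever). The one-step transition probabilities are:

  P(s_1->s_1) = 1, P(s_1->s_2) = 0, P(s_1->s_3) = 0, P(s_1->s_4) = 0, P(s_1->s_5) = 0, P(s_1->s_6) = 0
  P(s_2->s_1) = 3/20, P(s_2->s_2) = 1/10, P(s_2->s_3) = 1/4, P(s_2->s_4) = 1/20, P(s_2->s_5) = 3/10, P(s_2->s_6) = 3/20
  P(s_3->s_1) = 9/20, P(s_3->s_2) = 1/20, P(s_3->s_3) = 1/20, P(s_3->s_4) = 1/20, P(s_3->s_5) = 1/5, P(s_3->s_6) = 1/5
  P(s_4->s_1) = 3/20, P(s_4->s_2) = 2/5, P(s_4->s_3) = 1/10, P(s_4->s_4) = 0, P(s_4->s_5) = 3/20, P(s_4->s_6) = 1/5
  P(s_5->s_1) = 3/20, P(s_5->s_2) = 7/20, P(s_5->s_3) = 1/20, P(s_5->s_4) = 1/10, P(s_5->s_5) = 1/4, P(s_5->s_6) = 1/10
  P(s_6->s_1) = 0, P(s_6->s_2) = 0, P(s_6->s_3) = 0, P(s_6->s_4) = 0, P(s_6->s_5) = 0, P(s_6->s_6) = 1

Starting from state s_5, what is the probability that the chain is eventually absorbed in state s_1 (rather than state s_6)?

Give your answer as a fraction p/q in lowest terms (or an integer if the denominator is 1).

Let a_i = P(absorbed in s_1 | start in state i).
Boundary conditions: a_s_1 = 1, a_s_6 = 0.
For each transient state i, a_i = sum_j P(i->j) * a_j:
  a_s_2 = 3/20*a_s_1 + 1/10*a_s_2 + 1/4*a_s_3 + 1/20*a_s_4 + 3/10*a_s_5 + 3/20*a_s_6
  a_s_3 = 9/20*a_s_1 + 1/20*a_s_2 + 1/20*a_s_3 + 1/20*a_s_4 + 1/5*a_s_5 + 1/5*a_s_6
  a_s_4 = 3/20*a_s_1 + 2/5*a_s_2 + 1/10*a_s_3 + 0*a_s_4 + 3/20*a_s_5 + 1/5*a_s_6
  a_s_5 = 3/20*a_s_1 + 7/20*a_s_2 + 1/20*a_s_3 + 1/10*a_s_4 + 1/4*a_s_5 + 1/10*a_s_6

Substituting a_s_1 = 1 and a_s_6 = 0, rearrange to (I - Q) a = r where r[i] = P(i -> s_1):
  [9/10, -1/4, -1/20, -3/10] . (a_s_2, a_s_3, a_s_4, a_s_5) = 3/20
  [-1/20, 19/20, -1/20, -1/5] . (a_s_2, a_s_3, a_s_4, a_s_5) = 9/20
  [-2/5, -1/10, 1, -3/20] . (a_s_2, a_s_3, a_s_4, a_s_5) = 3/20
  [-7/20, -1/20, -1/10, 3/4] . (a_s_2, a_s_3, a_s_4, a_s_5) = 3/20

Solving yields:
  a_s_2 = 1968/3443
  a_s_3 = 2252/3443
  a_s_4 = 1829/3443
  a_s_5 = 2001/3443

Starting state is s_5, so the absorption probability is a_s_5 = 2001/3443.

Answer: 2001/3443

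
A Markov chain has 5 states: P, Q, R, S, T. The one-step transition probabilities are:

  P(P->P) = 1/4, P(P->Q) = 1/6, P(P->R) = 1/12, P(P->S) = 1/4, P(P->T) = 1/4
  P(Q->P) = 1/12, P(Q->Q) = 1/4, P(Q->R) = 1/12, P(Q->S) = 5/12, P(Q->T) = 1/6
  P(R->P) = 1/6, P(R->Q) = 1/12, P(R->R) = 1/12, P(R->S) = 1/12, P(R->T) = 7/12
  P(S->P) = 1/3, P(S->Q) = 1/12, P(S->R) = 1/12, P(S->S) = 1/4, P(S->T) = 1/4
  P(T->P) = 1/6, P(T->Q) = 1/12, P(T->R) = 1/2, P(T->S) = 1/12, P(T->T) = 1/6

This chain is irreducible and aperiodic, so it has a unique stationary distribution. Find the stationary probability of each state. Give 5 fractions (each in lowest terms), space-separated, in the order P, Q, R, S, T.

The stationary distribution satisfies pi = pi * P, i.e.:
  pi_P = 1/4*pi_P + 1/12*pi_Q + 1/6*pi_R + 1/3*pi_S + 1/6*pi_T
  pi_Q = 1/6*pi_P + 1/4*pi_Q + 1/12*pi_R + 1/12*pi_S + 1/12*pi_T
  pi_R = 1/12*pi_P + 1/12*pi_Q + 1/12*pi_R + 1/12*pi_S + 1/2*pi_T
  pi_S = 1/4*pi_P + 5/12*pi_Q + 1/12*pi_R + 1/4*pi_S + 1/12*pi_T
  pi_T = 1/4*pi_P + 1/6*pi_Q + 7/12*pi_R + 1/4*pi_S + 1/6*pi_T
with normalization: pi_P + pi_Q + pi_R + pi_S + pi_T = 1.

Using the first 4 balance equations plus normalization, the linear system A*pi = b is:
  [-3/4, 1/12, 1/6, 1/3, 1/6] . pi = 0
  [1/6, -3/4, 1/12, 1/12, 1/12] . pi = 0
  [1/12, 1/12, -11/12, 1/12, 1/2] . pi = 0
  [1/4, 5/12, 1/12, -3/4, 1/12] . pi = 0
  [1, 1, 1, 1, 1] . pi = 1

Solving yields:
  pi_P = 109/531
  pi_Q = 64/531
  pi_R = 3637/18054
  pi_S = 67/354
  pi_T = 853/3009

Verification (pi * P):
  109/531*1/4 + 64/531*1/12 + 3637/18054*1/6 + 67/354*1/3 + 853/3009*1/6 = 109/531 = pi_P  (ok)
  109/531*1/6 + 64/531*1/4 + 3637/18054*1/12 + 67/354*1/12 + 853/3009*1/12 = 64/531 = pi_Q  (ok)
  109/531*1/12 + 64/531*1/12 + 3637/18054*1/12 + 67/354*1/12 + 853/3009*1/2 = 3637/18054 = pi_R  (ok)
  109/531*1/4 + 64/531*5/12 + 3637/18054*1/12 + 67/354*1/4 + 853/3009*1/12 = 67/354 = pi_S  (ok)
  109/531*1/4 + 64/531*1/6 + 3637/18054*7/12 + 67/354*1/4 + 853/3009*1/6 = 853/3009 = pi_T  (ok)

Answer: 109/531 64/531 3637/18054 67/354 853/3009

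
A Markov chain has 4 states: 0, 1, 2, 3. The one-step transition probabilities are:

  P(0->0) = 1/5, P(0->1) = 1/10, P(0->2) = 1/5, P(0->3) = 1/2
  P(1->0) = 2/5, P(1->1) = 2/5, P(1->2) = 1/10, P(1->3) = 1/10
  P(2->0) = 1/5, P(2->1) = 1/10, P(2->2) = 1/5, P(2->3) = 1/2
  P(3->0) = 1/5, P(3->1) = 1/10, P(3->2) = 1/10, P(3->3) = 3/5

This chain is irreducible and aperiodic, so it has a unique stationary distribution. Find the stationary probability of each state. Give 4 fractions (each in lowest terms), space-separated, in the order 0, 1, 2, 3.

The stationary distribution satisfies pi = pi * P, i.e.:
  pi_0 = 1/5*pi_0 + 2/5*pi_1 + 1/5*pi_2 + 1/5*pi_3
  pi_1 = 1/10*pi_0 + 2/5*pi_1 + 1/10*pi_2 + 1/10*pi_3
  pi_2 = 1/5*pi_0 + 1/10*pi_1 + 1/5*pi_2 + 1/10*pi_3
  pi_3 = 1/2*pi_0 + 1/10*pi_1 + 1/2*pi_2 + 3/5*pi_3
with normalization: pi_0 + pi_1 + pi_2 + pi_3 = 1.

Using the first 3 balance equations plus normalization, the linear system A*pi = b is:
  [-4/5, 2/5, 1/5, 1/5] . pi = 0
  [1/10, -3/5, 1/10, 1/10] . pi = 0
  [1/5, 1/10, -4/5, 1/10] . pi = 0
  [1, 1, 1, 1] . pi = 1

Solving yields:
  pi_0 = 8/35
  pi_1 = 1/7
  pi_2 = 43/315
  pi_3 = 31/63

Verification (pi * P):
  8/35*1/5 + 1/7*2/5 + 43/315*1/5 + 31/63*1/5 = 8/35 = pi_0  (ok)
  8/35*1/10 + 1/7*2/5 + 43/315*1/10 + 31/63*1/10 = 1/7 = pi_1  (ok)
  8/35*1/5 + 1/7*1/10 + 43/315*1/5 + 31/63*1/10 = 43/315 = pi_2  (ok)
  8/35*1/2 + 1/7*1/10 + 43/315*1/2 + 31/63*3/5 = 31/63 = pi_3  (ok)

Answer: 8/35 1/7 43/315 31/63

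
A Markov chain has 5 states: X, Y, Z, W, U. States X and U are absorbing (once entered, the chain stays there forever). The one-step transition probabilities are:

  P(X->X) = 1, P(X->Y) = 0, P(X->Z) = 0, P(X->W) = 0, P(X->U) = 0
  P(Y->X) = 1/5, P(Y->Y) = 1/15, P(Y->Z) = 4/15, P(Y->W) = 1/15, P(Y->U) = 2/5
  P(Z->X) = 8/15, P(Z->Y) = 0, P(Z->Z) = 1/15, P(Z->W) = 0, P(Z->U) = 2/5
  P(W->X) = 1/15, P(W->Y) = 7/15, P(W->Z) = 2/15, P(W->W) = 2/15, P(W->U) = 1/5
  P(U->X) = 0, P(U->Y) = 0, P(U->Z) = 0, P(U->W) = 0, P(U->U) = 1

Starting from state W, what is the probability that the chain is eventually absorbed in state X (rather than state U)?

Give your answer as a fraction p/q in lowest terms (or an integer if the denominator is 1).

Answer: 67/175

Derivation:
Let a_i = P(absorbed in X | start in state i).
Boundary conditions: a_X = 1, a_U = 0.
For each transient state i, a_i = sum_j P(i->j) * a_j:
  a_Y = 1/5*a_X + 1/15*a_Y + 4/15*a_Z + 1/15*a_W + 2/5*a_U
  a_Z = 8/15*a_X + 0*a_Y + 1/15*a_Z + 0*a_W + 2/5*a_U
  a_W = 1/15*a_X + 7/15*a_Y + 2/15*a_Z + 2/15*a_W + 1/5*a_U

Substituting a_X = 1 and a_U = 0, rearrange to (I - Q) a = r where r[i] = P(i -> X):
  [14/15, -4/15, -1/15] . (a_Y, a_Z, a_W) = 1/5
  [0, 14/15, 0] . (a_Y, a_Z, a_W) = 8/15
  [-7/15, -2/15, 13/15] . (a_Y, a_Z, a_W) = 1/15

Solving yields:
  a_Y = 496/1225
  a_Z = 4/7
  a_W = 67/175

Starting state is W, so the absorption probability is a_W = 67/175.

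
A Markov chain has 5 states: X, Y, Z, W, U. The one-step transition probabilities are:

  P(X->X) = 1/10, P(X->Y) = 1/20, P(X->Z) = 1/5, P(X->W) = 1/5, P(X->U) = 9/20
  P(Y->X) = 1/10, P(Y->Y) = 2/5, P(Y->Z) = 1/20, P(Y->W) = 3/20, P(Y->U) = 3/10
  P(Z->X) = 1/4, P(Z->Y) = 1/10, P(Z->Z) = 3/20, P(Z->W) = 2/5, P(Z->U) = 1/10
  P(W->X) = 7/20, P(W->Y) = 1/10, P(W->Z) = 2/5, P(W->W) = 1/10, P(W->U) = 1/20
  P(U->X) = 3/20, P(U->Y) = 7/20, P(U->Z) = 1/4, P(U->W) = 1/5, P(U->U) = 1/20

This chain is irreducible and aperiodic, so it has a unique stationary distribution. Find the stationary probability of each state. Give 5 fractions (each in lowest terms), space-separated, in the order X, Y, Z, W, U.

Answer: 33211/171227 33532/171227 36245/171227 36198/171227 32041/171227

Derivation:
The stationary distribution satisfies pi = pi * P, i.e.:
  pi_X = 1/10*pi_X + 1/10*pi_Y + 1/4*pi_Z + 7/20*pi_W + 3/20*pi_U
  pi_Y = 1/20*pi_X + 2/5*pi_Y + 1/10*pi_Z + 1/10*pi_W + 7/20*pi_U
  pi_Z = 1/5*pi_X + 1/20*pi_Y + 3/20*pi_Z + 2/5*pi_W + 1/4*pi_U
  pi_W = 1/5*pi_X + 3/20*pi_Y + 2/5*pi_Z + 1/10*pi_W + 1/5*pi_U
  pi_U = 9/20*pi_X + 3/10*pi_Y + 1/10*pi_Z + 1/20*pi_W + 1/20*pi_U
with normalization: pi_X + pi_Y + pi_Z + pi_W + pi_U = 1.

Using the first 4 balance equations plus normalization, the linear system A*pi = b is:
  [-9/10, 1/10, 1/4, 7/20, 3/20] . pi = 0
  [1/20, -3/5, 1/10, 1/10, 7/20] . pi = 0
  [1/5, 1/20, -17/20, 2/5, 1/4] . pi = 0
  [1/5, 3/20, 2/5, -9/10, 1/5] . pi = 0
  [1, 1, 1, 1, 1] . pi = 1

Solving yields:
  pi_X = 33211/171227
  pi_Y = 33532/171227
  pi_Z = 36245/171227
  pi_W = 36198/171227
  pi_U = 32041/171227

Verification (pi * P):
  33211/171227*1/10 + 33532/171227*1/10 + 36245/171227*1/4 + 36198/171227*7/20 + 32041/171227*3/20 = 33211/171227 = pi_X  (ok)
  33211/171227*1/20 + 33532/171227*2/5 + 36245/171227*1/10 + 36198/171227*1/10 + 32041/171227*7/20 = 33532/171227 = pi_Y  (ok)
  33211/171227*1/5 + 33532/171227*1/20 + 36245/171227*3/20 + 36198/171227*2/5 + 32041/171227*1/4 = 36245/171227 = pi_Z  (ok)
  33211/171227*1/5 + 33532/171227*3/20 + 36245/171227*2/5 + 36198/171227*1/10 + 32041/171227*1/5 = 36198/171227 = pi_W  (ok)
  33211/171227*9/20 + 33532/171227*3/10 + 36245/171227*1/10 + 36198/171227*1/20 + 32041/171227*1/20 = 32041/171227 = pi_U  (ok)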